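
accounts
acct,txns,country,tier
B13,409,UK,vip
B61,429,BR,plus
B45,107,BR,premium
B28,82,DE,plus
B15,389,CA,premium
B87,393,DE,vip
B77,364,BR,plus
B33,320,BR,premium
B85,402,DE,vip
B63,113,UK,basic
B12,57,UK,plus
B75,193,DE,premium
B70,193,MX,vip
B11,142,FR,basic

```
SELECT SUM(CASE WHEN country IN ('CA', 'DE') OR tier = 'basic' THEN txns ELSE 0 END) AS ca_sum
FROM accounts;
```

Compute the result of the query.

1714

acct=B13: ✗
acct=B61: ✗
acct=B45: ✗
acct=B28: ✓ → 82
acct=B15: ✓ → 389
acct=B87: ✓ → 393
acct=B77: ✗
acct=B33: ✗
acct=B85: ✓ → 402
acct=B63: ✓ → 113
acct=B12: ✗
acct=B75: ✓ → 193
acct=B70: ✗
acct=B11: ✓ → 142
ca_sum = 82 + 389 + 393 + 402 + 113 + 193 + 142 = 1714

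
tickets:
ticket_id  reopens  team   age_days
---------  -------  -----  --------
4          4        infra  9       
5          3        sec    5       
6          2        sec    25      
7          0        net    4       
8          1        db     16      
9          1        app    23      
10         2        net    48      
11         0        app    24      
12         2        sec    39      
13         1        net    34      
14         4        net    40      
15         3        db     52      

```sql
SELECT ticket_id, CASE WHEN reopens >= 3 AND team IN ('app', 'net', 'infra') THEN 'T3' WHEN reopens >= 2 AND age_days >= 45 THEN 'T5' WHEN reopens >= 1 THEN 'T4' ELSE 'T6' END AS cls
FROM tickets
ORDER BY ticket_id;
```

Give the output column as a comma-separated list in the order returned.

T3, T4, T4, T6, T4, T4, T5, T6, T4, T4, T3, T5

ticket_id=4: reopens >= 3 AND team IN ('app', 'net', 'infra') → T3
ticket_id=5: reopens >= 1 → T4
ticket_id=6: reopens >= 1 → T4
ticket_id=7: ELSE → T6
ticket_id=8: reopens >= 1 → T4
ticket_id=9: reopens >= 1 → T4
ticket_id=10: reopens >= 2 AND age_days >= 45 → T5
ticket_id=11: ELSE → T6
ticket_id=12: reopens >= 1 → T4
ticket_id=13: reopens >= 1 → T4
ticket_id=14: reopens >= 3 AND team IN ('app', 'net', 'infra') → T3
ticket_id=15: reopens >= 2 AND age_days >= 45 → T5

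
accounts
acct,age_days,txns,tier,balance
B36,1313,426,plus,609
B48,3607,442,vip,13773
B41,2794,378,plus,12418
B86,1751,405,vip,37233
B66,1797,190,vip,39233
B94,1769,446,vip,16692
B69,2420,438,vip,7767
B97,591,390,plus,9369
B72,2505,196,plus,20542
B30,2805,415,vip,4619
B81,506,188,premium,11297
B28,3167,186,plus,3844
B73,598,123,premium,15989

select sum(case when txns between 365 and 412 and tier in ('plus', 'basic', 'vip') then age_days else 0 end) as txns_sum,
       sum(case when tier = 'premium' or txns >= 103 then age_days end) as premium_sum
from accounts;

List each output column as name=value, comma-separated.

txns_sum=5136, premium_sum=25623

[txns_sum: txns between 365 and 412 and tier in ('plus', 'basic', 'vip')]
acct=B36: ✗
acct=B48: ✗
acct=B41: ✓ → 2794
acct=B86: ✓ → 1751
acct=B66: ✗
acct=B94: ✗
acct=B69: ✗
acct=B97: ✓ → 591
acct=B72: ✗
acct=B30: ✗
acct=B81: ✗
acct=B28: ✗
acct=B73: ✗
txns_sum = 2794 + 1751 + 591 = 5136
—
[premium_sum: tier = 'premium' or txns >= 103]
acct=B36: ✓ → 1313
acct=B48: ✓ → 3607
acct=B41: ✓ → 2794
acct=B86: ✓ → 1751
acct=B66: ✓ → 1797
acct=B94: ✓ → 1769
acct=B69: ✓ → 2420
acct=B97: ✓ → 591
acct=B72: ✓ → 2505
acct=B30: ✓ → 2805
acct=B81: ✓ → 506
acct=B28: ✓ → 3167
acct=B73: ✓ → 598
premium_sum = 1313 + 3607 + 2794 + 1751 + 1797 + 1769 + 2420 + 591 + 2505 + 2805 + 506 + 3167 + 598 = 25623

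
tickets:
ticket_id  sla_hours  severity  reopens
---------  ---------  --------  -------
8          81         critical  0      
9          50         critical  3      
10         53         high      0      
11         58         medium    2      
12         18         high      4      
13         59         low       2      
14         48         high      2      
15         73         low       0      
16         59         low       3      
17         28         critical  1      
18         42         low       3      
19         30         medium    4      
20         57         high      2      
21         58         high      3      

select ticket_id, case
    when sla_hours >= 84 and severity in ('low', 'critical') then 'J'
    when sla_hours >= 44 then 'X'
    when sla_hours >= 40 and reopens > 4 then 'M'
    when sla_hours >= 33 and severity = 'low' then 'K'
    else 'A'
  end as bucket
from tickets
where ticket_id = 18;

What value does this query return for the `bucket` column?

K

ticket_id = 18: sla_hours=42, severity=low, reopens=3.
sla_hours >= 84 and severity in ('low', 'critical') → false
sla_hours >= 44 → false
sla_hours >= 40 and reopens > 4 → false
sla_hours >= 33 and severity = 'low' → true → K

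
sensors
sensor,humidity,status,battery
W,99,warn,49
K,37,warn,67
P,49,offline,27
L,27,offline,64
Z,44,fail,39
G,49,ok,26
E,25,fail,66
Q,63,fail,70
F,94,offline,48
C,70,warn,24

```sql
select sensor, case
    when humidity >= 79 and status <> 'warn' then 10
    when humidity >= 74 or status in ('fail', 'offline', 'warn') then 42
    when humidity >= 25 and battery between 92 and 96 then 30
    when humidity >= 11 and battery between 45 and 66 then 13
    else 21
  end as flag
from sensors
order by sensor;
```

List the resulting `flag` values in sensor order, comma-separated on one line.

sensor=C: humidity >= 74 or status in ('fail', 'offline', 'warn') → 42
sensor=E: humidity >= 74 or status in ('fail', 'offline', 'warn') → 42
sensor=F: humidity >= 79 and status <> 'warn' → 10
sensor=G: ELSE → 21
sensor=K: humidity >= 74 or status in ('fail', 'offline', 'warn') → 42
sensor=L: humidity >= 74 or status in ('fail', 'offline', 'warn') → 42
sensor=P: humidity >= 74 or status in ('fail', 'offline', 'warn') → 42
sensor=Q: humidity >= 74 or status in ('fail', 'offline', 'warn') → 42
sensor=W: humidity >= 74 or status in ('fail', 'offline', 'warn') → 42
sensor=Z: humidity >= 74 or status in ('fail', 'offline', 'warn') → 42

42, 42, 10, 21, 42, 42, 42, 42, 42, 42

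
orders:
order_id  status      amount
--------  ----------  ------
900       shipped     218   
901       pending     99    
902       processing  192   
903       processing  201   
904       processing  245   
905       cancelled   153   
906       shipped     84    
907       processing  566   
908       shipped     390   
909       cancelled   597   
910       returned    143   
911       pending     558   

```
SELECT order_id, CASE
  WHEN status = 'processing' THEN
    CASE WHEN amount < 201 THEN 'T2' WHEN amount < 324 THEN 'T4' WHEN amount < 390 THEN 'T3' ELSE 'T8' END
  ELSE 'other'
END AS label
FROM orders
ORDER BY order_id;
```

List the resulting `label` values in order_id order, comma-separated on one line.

order_id=900: status='shipped' → outer ELSE → other
order_id=901: status='pending' → outer ELSE → other
order_id=902: status='processing' → inner[amount < 201] → T2
order_id=903: status='processing' → inner[amount < 324] → T4
order_id=904: status='processing' → inner[amount < 324] → T4
order_id=905: status='cancelled' → outer ELSE → other
order_id=906: status='shipped' → outer ELSE → other
order_id=907: status='processing' → inner[ELSE] → T8
order_id=908: status='shipped' → outer ELSE → other
order_id=909: status='cancelled' → outer ELSE → other
order_id=910: status='returned' → outer ELSE → other
order_id=911: status='pending' → outer ELSE → other

other, other, T2, T4, T4, other, other, T8, other, other, other, other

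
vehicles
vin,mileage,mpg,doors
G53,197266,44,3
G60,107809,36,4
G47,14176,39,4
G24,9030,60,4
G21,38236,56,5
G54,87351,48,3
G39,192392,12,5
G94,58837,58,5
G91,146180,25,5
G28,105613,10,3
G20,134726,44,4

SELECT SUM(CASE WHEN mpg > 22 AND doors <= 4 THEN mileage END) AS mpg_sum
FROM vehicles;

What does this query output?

vin=G53: ✓ → 197266
vin=G60: ✓ → 107809
vin=G47: ✓ → 14176
vin=G24: ✓ → 9030
vin=G21: ✗
vin=G54: ✓ → 87351
vin=G39: ✗
vin=G94: ✗
vin=G91: ✗
vin=G28: ✗
vin=G20: ✓ → 134726
mpg_sum = 197266 + 107809 + 14176 + 9030 + 87351 + 134726 = 550358

550358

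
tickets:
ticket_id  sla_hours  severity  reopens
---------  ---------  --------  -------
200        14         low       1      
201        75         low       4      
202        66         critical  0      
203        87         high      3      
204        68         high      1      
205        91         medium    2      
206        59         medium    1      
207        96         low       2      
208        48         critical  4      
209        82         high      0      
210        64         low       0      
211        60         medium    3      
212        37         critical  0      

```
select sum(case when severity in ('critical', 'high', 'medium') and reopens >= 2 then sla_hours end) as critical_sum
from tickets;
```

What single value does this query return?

ticket_id=200: ✗
ticket_id=201: ✗
ticket_id=202: ✗
ticket_id=203: ✓ → 87
ticket_id=204: ✗
ticket_id=205: ✓ → 91
ticket_id=206: ✗
ticket_id=207: ✗
ticket_id=208: ✓ → 48
ticket_id=209: ✗
ticket_id=210: ✗
ticket_id=211: ✓ → 60
ticket_id=212: ✗
critical_sum = 87 + 91 + 48 + 60 = 286

286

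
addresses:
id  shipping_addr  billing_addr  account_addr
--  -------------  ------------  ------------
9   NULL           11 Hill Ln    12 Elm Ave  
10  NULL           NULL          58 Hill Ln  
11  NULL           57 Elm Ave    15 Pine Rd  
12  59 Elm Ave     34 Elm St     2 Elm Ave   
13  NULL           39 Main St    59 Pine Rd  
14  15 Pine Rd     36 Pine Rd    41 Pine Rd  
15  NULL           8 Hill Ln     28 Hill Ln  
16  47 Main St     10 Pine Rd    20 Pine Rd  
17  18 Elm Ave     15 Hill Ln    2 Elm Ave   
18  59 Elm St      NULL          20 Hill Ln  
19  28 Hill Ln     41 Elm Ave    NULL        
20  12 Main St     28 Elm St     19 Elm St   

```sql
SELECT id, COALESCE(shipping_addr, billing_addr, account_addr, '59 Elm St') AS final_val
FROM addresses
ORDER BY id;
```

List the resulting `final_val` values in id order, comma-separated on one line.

id=9: shipping_addr=NULL, billing_addr=11 Hill Ln → 11 Hill Ln
id=10: shipping_addr=NULL, billing_addr=NULL, account_addr=58 Hill Ln → 58 Hill Ln
id=11: shipping_addr=NULL, billing_addr=57 Elm Ave → 57 Elm Ave
id=12: shipping_addr=59 Elm Ave → 59 Elm Ave
id=13: shipping_addr=NULL, billing_addr=39 Main St → 39 Main St
id=14: shipping_addr=15 Pine Rd → 15 Pine Rd
id=15: shipping_addr=NULL, billing_addr=8 Hill Ln → 8 Hill Ln
id=16: shipping_addr=47 Main St → 47 Main St
id=17: shipping_addr=18 Elm Ave → 18 Elm Ave
id=18: shipping_addr=59 Elm St → 59 Elm St
id=19: shipping_addr=28 Hill Ln → 28 Hill Ln
id=20: shipping_addr=12 Main St → 12 Main St

11 Hill Ln, 58 Hill Ln, 57 Elm Ave, 59 Elm Ave, 39 Main St, 15 Pine Rd, 8 Hill Ln, 47 Main St, 18 Elm Ave, 59 Elm St, 28 Hill Ln, 12 Main St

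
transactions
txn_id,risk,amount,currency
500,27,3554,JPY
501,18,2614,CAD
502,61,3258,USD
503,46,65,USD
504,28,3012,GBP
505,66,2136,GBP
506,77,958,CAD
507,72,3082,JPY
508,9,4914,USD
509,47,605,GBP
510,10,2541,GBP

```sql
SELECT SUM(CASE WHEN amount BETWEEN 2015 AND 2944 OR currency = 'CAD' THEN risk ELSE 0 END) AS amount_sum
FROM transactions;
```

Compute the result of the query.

txn_id=500: ✗
txn_id=501: ✓ → 18
txn_id=502: ✗
txn_id=503: ✗
txn_id=504: ✗
txn_id=505: ✓ → 66
txn_id=506: ✓ → 77
txn_id=507: ✗
txn_id=508: ✗
txn_id=509: ✗
txn_id=510: ✓ → 10
amount_sum = 18 + 66 + 77 + 10 = 171

171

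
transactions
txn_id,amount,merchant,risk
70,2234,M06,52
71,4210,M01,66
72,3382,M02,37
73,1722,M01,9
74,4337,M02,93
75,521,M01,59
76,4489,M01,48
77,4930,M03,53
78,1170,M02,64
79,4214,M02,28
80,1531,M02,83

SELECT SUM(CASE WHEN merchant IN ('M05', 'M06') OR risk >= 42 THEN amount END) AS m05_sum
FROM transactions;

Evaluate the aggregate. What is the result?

txn_id=70: ✓ → 2234
txn_id=71: ✓ → 4210
txn_id=72: ✗
txn_id=73: ✗
txn_id=74: ✓ → 4337
txn_id=75: ✓ → 521
txn_id=76: ✓ → 4489
txn_id=77: ✓ → 4930
txn_id=78: ✓ → 1170
txn_id=79: ✗
txn_id=80: ✓ → 1531
m05_sum = 2234 + 4210 + 4337 + 521 + 4489 + 4930 + 1170 + 1531 = 23422

23422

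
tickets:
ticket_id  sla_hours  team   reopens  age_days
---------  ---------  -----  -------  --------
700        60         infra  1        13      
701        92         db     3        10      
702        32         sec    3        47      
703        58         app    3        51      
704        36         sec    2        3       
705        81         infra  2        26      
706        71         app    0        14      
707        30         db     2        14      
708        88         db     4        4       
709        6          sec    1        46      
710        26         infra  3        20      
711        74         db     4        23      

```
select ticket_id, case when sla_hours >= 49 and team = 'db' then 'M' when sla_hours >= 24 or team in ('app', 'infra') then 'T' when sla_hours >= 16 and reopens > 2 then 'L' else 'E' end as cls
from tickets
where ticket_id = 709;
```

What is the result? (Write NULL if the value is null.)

E

ticket_id = 709: sla_hours=6, team=sec, reopens=1, age_days=46.
sla_hours >= 49 and team = 'db' → false
sla_hours >= 24 or team in ('app', 'infra') → false
sla_hours >= 16 and reopens > 2 → false
No prior WHEN matched → ELSE → E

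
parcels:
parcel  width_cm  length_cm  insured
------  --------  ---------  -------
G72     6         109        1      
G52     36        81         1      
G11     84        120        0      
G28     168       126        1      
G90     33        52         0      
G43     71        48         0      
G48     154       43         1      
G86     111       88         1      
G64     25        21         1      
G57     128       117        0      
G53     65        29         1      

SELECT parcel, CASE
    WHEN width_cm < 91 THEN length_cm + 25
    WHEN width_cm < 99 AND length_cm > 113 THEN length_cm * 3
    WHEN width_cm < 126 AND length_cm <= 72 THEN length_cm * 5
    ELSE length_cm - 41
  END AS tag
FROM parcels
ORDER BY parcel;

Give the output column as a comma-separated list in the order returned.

145, 85, 73, 2, 106, 54, 76, 46, 134, 47, 77

parcel=G11: width_cm < 91 → 145
parcel=G28: ELSE → 85
parcel=G43: width_cm < 91 → 73
parcel=G48: ELSE → 2
parcel=G52: width_cm < 91 → 106
parcel=G53: width_cm < 91 → 54
parcel=G57: ELSE → 76
parcel=G64: width_cm < 91 → 46
parcel=G72: width_cm < 91 → 134
parcel=G86: ELSE → 47
parcel=G90: width_cm < 91 → 77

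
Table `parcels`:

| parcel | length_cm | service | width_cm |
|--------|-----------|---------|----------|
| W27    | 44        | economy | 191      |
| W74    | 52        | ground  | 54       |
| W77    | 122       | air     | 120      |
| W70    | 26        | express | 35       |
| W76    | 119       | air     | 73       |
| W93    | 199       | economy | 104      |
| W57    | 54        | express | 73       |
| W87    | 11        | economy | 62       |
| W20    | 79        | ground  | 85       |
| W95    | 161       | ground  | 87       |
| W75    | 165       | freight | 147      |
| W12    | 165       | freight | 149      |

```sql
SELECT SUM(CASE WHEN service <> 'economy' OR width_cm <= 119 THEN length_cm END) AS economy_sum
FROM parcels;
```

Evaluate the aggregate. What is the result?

parcel=W27: ✗
parcel=W74: ✓ → 52
parcel=W77: ✓ → 122
parcel=W70: ✓ → 26
parcel=W76: ✓ → 119
parcel=W93: ✓ → 199
parcel=W57: ✓ → 54
parcel=W87: ✓ → 11
parcel=W20: ✓ → 79
parcel=W95: ✓ → 161
parcel=W75: ✓ → 165
parcel=W12: ✓ → 165
economy_sum = 52 + 122 + 26 + 119 + 199 + 54 + 11 + 79 + 161 + 165 + 165 = 1153

1153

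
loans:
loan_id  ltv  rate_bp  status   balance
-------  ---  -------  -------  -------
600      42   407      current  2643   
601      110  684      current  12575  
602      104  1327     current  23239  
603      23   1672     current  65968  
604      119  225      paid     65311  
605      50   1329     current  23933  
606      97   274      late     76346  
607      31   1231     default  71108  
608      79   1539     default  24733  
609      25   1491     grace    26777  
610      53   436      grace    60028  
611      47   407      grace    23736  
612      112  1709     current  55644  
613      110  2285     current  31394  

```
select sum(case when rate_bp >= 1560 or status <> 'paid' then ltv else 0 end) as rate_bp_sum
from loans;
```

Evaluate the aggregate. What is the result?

loan_id=600: ✓ → 42
loan_id=601: ✓ → 110
loan_id=602: ✓ → 104
loan_id=603: ✓ → 23
loan_id=604: ✗
loan_id=605: ✓ → 50
loan_id=606: ✓ → 97
loan_id=607: ✓ → 31
loan_id=608: ✓ → 79
loan_id=609: ✓ → 25
loan_id=610: ✓ → 53
loan_id=611: ✓ → 47
loan_id=612: ✓ → 112
loan_id=613: ✓ → 110
rate_bp_sum = 42 + 110 + 104 + 23 + 50 + 97 + 31 + 79 + 25 + 53 + 47 + 112 + 110 = 883

883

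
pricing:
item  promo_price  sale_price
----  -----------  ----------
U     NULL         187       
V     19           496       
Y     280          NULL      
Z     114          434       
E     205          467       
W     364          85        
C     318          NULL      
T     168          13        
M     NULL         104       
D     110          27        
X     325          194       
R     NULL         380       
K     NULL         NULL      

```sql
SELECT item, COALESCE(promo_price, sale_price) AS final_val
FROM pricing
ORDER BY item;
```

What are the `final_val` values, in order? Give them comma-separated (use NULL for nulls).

318, 110, 205, NULL, 104, 380, 168, 187, 19, 364, 325, 280, 114

item=C: promo_price=318 → 318
item=D: promo_price=110 → 110
item=E: promo_price=205 → 205
item=K: promo_price=NULL, sale_price=NULL (all NULL) → NULL
item=M: promo_price=NULL, sale_price=104 → 104
item=R: promo_price=NULL, sale_price=380 → 380
item=T: promo_price=168 → 168
item=U: promo_price=NULL, sale_price=187 → 187
item=V: promo_price=19 → 19
item=W: promo_price=364 → 364
item=X: promo_price=325 → 325
item=Y: promo_price=280 → 280
item=Z: promo_price=114 → 114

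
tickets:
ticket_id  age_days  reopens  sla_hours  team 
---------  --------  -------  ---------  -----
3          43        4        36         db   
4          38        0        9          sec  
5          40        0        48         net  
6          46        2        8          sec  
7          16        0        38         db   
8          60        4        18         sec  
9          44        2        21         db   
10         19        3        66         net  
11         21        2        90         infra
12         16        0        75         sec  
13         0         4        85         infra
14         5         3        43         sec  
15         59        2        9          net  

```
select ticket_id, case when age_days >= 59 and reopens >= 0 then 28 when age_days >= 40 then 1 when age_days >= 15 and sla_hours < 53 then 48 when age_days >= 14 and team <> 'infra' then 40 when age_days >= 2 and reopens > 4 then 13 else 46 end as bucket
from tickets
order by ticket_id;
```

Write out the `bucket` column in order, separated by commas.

ticket_id=3: age_days >= 40 → 1
ticket_id=4: age_days >= 15 and sla_hours < 53 → 48
ticket_id=5: age_days >= 40 → 1
ticket_id=6: age_days >= 40 → 1
ticket_id=7: age_days >= 15 and sla_hours < 53 → 48
ticket_id=8: age_days >= 59 and reopens >= 0 → 28
ticket_id=9: age_days >= 40 → 1
ticket_id=10: age_days >= 14 and team <> 'infra' → 40
ticket_id=11: ELSE → 46
ticket_id=12: age_days >= 14 and team <> 'infra' → 40
ticket_id=13: ELSE → 46
ticket_id=14: ELSE → 46
ticket_id=15: age_days >= 59 and reopens >= 0 → 28

1, 48, 1, 1, 48, 28, 1, 40, 46, 40, 46, 46, 28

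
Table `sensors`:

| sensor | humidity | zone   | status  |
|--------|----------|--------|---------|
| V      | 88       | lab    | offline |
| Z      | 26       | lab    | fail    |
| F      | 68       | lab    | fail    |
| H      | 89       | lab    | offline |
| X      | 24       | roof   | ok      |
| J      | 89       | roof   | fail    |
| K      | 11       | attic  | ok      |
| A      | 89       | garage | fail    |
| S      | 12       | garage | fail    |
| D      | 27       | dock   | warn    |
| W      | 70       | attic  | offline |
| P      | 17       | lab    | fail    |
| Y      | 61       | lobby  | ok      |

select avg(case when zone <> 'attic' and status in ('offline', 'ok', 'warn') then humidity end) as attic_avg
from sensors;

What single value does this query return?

sensor=V: ✓ → 88
sensor=Z: ✗
sensor=F: ✗
sensor=H: ✓ → 89
sensor=X: ✓ → 24
sensor=J: ✗
sensor=K: ✗
sensor=A: ✗
sensor=S: ✗
sensor=D: ✓ → 27
sensor=W: ✗
sensor=P: ✗
sensor=Y: ✓ → 61
attic_avg = (88 + 89 + 24 + 27 + 61) / 5 = 57.8

57.8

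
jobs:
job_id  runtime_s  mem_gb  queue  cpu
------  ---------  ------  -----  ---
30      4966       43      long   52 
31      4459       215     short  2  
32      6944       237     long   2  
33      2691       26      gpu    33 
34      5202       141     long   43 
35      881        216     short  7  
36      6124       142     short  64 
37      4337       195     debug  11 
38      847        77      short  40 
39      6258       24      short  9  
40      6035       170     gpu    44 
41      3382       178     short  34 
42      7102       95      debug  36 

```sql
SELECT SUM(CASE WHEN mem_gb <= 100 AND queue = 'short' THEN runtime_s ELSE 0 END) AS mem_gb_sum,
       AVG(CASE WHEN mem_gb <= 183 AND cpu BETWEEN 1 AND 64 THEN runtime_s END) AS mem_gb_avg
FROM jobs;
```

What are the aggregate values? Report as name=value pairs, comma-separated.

[mem_gb_sum: mem_gb <= 100 AND queue = 'short']
job_id=30: ✗
job_id=31: ✗
job_id=32: ✗
job_id=33: ✗
job_id=34: ✗
job_id=35: ✗
job_id=36: ✗
job_id=37: ✗
job_id=38: ✓ → 847
job_id=39: ✓ → 6258
job_id=40: ✗
job_id=41: ✗
job_id=42: ✗
mem_gb_sum = 847 + 6258 = 7105
—
[mem_gb_avg: mem_gb <= 183 AND cpu BETWEEN 1 AND 64]
job_id=30: ✓ → 4966
job_id=31: ✗
job_id=32: ✗
job_id=33: ✓ → 2691
job_id=34: ✓ → 5202
job_id=35: ✗
job_id=36: ✓ → 6124
job_id=37: ✗
job_id=38: ✓ → 847
job_id=39: ✓ → 6258
job_id=40: ✓ → 6035
job_id=41: ✓ → 3382
job_id=42: ✓ → 7102
mem_gb_avg = (4966 + 2691 + 5202 + 6124 + 847 + 6258 + 6035 + 3382 + 7102) / 9 = 4734.1111111111

mem_gb_sum=7105, mem_gb_avg=4734.1111111111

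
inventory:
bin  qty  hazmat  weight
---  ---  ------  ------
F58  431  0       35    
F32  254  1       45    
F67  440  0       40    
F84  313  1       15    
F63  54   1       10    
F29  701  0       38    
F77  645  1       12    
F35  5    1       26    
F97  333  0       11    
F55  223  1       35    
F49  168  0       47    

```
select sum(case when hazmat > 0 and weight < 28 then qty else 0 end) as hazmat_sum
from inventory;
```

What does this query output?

bin=F58: ✗
bin=F32: ✗
bin=F67: ✗
bin=F84: ✓ → 313
bin=F63: ✓ → 54
bin=F29: ✗
bin=F77: ✓ → 645
bin=F35: ✓ → 5
bin=F97: ✗
bin=F55: ✗
bin=F49: ✗
hazmat_sum = 313 + 54 + 645 + 5 = 1017

1017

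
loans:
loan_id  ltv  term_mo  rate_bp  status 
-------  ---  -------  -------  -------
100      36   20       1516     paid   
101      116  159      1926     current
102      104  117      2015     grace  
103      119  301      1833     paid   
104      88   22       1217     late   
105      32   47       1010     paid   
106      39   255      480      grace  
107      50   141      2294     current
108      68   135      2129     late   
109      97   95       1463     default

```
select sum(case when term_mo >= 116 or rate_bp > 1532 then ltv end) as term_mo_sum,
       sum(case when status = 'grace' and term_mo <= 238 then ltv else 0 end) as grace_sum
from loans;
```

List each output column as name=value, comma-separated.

term_mo_sum=496, grace_sum=104

[term_mo_sum: term_mo >= 116 or rate_bp > 1532]
loan_id=100: ✗
loan_id=101: ✓ → 116
loan_id=102: ✓ → 104
loan_id=103: ✓ → 119
loan_id=104: ✗
loan_id=105: ✗
loan_id=106: ✓ → 39
loan_id=107: ✓ → 50
loan_id=108: ✓ → 68
loan_id=109: ✗
term_mo_sum = 116 + 104 + 119 + 39 + 50 + 68 = 496
—
[grace_sum: status = 'grace' and term_mo <= 238]
loan_id=100: ✗
loan_id=101: ✗
loan_id=102: ✓ → 104
loan_id=103: ✗
loan_id=104: ✗
loan_id=105: ✗
loan_id=106: ✗
loan_id=107: ✗
loan_id=108: ✗
loan_id=109: ✗
grace_sum = 104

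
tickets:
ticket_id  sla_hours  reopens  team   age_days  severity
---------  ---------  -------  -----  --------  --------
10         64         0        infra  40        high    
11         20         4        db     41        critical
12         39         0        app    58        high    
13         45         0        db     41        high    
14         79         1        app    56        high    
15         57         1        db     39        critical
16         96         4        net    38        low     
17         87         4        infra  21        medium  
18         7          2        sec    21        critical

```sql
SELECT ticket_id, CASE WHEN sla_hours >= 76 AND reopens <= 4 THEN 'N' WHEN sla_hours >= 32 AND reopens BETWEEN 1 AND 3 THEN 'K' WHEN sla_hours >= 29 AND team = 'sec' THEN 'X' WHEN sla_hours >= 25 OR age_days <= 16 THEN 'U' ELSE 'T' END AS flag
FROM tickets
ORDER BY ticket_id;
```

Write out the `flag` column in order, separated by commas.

ticket_id=10: sla_hours >= 25 OR age_days <= 16 → U
ticket_id=11: ELSE → T
ticket_id=12: sla_hours >= 25 OR age_days <= 16 → U
ticket_id=13: sla_hours >= 25 OR age_days <= 16 → U
ticket_id=14: sla_hours >= 76 AND reopens <= 4 → N
ticket_id=15: sla_hours >= 32 AND reopens BETWEEN 1 AND 3 → K
ticket_id=16: sla_hours >= 76 AND reopens <= 4 → N
ticket_id=17: sla_hours >= 76 AND reopens <= 4 → N
ticket_id=18: ELSE → T

U, T, U, U, N, K, N, N, T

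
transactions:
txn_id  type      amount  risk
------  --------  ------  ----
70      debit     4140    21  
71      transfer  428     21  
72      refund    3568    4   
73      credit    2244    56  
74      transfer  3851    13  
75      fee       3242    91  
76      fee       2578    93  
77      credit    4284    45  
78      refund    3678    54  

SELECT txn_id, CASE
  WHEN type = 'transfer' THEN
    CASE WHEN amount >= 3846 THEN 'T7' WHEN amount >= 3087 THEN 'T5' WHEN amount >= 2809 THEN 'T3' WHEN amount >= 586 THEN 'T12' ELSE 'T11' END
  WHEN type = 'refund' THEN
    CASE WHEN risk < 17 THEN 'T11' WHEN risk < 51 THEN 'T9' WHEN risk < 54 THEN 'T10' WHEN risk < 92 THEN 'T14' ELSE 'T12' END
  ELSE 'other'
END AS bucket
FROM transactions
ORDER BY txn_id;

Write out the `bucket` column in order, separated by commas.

txn_id=70: type='debit' → outer ELSE → other
txn_id=71: type='transfer' → inner[ELSE] → T11
txn_id=72: type='refund' → inner[risk < 17] → T11
txn_id=73: type='credit' → outer ELSE → other
txn_id=74: type='transfer' → inner[amount >= 3846] → T7
txn_id=75: type='fee' → outer ELSE → other
txn_id=76: type='fee' → outer ELSE → other
txn_id=77: type='credit' → outer ELSE → other
txn_id=78: type='refund' → inner[risk < 92] → T14

other, T11, T11, other, T7, other, other, other, T14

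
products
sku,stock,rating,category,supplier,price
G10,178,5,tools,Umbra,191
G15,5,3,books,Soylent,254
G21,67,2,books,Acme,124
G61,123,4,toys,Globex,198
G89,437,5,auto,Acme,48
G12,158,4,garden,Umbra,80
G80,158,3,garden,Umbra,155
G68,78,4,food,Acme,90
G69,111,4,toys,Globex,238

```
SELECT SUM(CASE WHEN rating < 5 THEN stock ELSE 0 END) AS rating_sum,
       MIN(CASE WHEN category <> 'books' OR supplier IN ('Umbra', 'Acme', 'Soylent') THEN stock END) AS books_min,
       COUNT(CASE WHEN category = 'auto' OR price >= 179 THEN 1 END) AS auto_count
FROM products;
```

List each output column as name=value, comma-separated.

[rating_sum: rating < 5]
sku=G10: ✗
sku=G15: ✓ → 5
sku=G21: ✓ → 67
sku=G61: ✓ → 123
sku=G89: ✗
sku=G12: ✓ → 158
sku=G80: ✓ → 158
sku=G68: ✓ → 78
sku=G69: ✓ → 111
rating_sum = 5 + 67 + 123 + 158 + 158 + 78 + 111 = 700
—
[books_min: category <> 'books' OR supplier IN ('Umbra', 'Acme', 'Soylent')]
sku=G10: ✓ → 178
sku=G15: ✓ → 5
sku=G21: ✓ → 67
sku=G61: ✓ → 123
sku=G89: ✓ → 437
sku=G12: ✓ → 158
sku=G80: ✓ → 158
sku=G68: ✓ → 78
sku=G69: ✓ → 111
books_min = MIN(178, 5, 67, 123, 437, 158, 158, 78, 111) = 5
—
[auto_count: category = 'auto' OR price >= 179]
sku=G10: ✓ → 1
sku=G15: ✓ → 1
sku=G21: ✗
sku=G61: ✓ → 1
sku=G89: ✓ → 1
sku=G12: ✗
sku=G80: ✗
sku=G68: ✗
sku=G69: ✓ → 1
auto_count = COUNT(1, 1, 1, 1, 1) = 5

rating_sum=700, books_min=5, auto_count=5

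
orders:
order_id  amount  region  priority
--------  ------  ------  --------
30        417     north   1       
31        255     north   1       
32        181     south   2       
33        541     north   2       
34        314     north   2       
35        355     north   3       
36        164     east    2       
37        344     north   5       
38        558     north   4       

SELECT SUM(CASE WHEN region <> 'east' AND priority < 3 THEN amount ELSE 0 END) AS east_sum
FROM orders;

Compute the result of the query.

1708

order_id=30: ✓ → 417
order_id=31: ✓ → 255
order_id=32: ✓ → 181
order_id=33: ✓ → 541
order_id=34: ✓ → 314
order_id=35: ✗
order_id=36: ✗
order_id=37: ✗
order_id=38: ✗
east_sum = 417 + 255 + 181 + 541 + 314 = 1708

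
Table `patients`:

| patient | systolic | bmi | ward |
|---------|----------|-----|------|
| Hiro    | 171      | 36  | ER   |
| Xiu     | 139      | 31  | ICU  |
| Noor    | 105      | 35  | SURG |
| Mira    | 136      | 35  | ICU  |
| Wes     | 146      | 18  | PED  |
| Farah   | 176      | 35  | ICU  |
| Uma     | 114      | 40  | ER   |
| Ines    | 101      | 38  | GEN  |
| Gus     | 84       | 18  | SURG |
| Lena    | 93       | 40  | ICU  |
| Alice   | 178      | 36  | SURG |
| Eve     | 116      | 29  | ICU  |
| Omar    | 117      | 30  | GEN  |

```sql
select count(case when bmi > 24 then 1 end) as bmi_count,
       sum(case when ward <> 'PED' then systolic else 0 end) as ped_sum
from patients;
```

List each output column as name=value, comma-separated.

[bmi_count: bmi > 24]
patient=Hiro: ✓ → 1
patient=Xiu: ✓ → 1
patient=Noor: ✓ → 1
patient=Mira: ✓ → 1
patient=Wes: ✗
patient=Farah: ✓ → 1
patient=Uma: ✓ → 1
patient=Ines: ✓ → 1
patient=Gus: ✗
patient=Lena: ✓ → 1
patient=Alice: ✓ → 1
patient=Eve: ✓ → 1
patient=Omar: ✓ → 1
bmi_count = COUNT(1, 1, 1, 1, 1, 1, 1, 1, 1, 1, 1) = 11
—
[ped_sum: ward <> 'PED']
patient=Hiro: ✓ → 171
patient=Xiu: ✓ → 139
patient=Noor: ✓ → 105
patient=Mira: ✓ → 136
patient=Wes: ✗
patient=Farah: ✓ → 176
patient=Uma: ✓ → 114
patient=Ines: ✓ → 101
patient=Gus: ✓ → 84
patient=Lena: ✓ → 93
patient=Alice: ✓ → 178
patient=Eve: ✓ → 116
patient=Omar: ✓ → 117
ped_sum = 171 + 139 + 105 + 136 + 176 + 114 + 101 + 84 + 93 + 178 + 116 + 117 = 1530

bmi_count=11, ped_sum=1530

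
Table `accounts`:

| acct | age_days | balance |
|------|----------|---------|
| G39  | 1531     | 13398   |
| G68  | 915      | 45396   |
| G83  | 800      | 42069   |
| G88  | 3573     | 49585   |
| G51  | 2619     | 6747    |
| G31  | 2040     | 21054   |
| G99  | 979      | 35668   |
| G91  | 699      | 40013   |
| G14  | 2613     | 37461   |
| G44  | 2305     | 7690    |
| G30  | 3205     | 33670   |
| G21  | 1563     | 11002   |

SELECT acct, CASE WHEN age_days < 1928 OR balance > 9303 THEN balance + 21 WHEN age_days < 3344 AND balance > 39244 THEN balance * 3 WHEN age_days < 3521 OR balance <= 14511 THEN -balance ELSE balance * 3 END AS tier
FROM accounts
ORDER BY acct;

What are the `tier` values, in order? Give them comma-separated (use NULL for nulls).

37482, 11023, 33691, 21075, 13419, -7690, -6747, 45417, 42090, 49606, 40034, 35689

acct=G14: age_days < 1928 OR balance > 9303 → 37482
acct=G21: age_days < 1928 OR balance > 9303 → 11023
acct=G30: age_days < 1928 OR balance > 9303 → 33691
acct=G31: age_days < 1928 OR balance > 9303 → 21075
acct=G39: age_days < 1928 OR balance > 9303 → 13419
acct=G44: age_days < 3521 OR balance <= 14511 → -7690
acct=G51: age_days < 3521 OR balance <= 14511 → -6747
acct=G68: age_days < 1928 OR balance > 9303 → 45417
acct=G83: age_days < 1928 OR balance > 9303 → 42090
acct=G88: age_days < 1928 OR balance > 9303 → 49606
acct=G91: age_days < 1928 OR balance > 9303 → 40034
acct=G99: age_days < 1928 OR balance > 9303 → 35689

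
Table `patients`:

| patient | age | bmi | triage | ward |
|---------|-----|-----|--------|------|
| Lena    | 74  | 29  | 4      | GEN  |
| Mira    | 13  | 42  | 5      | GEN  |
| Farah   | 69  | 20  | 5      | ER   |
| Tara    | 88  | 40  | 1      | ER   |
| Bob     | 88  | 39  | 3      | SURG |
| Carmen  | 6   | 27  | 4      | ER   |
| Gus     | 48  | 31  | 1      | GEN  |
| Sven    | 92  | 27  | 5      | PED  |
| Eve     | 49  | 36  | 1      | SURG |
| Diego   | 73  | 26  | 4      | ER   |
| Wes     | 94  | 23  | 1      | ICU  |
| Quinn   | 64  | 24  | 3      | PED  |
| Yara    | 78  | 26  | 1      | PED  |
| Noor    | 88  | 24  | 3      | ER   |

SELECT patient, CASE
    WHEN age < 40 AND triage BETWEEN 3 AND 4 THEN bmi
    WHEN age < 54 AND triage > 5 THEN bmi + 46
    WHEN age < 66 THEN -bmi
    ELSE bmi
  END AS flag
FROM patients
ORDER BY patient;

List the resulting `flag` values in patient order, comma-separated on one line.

39, 27, 26, -36, 20, -31, 29, -42, 24, -24, 27, 40, 23, 26

patient=Bob: ELSE → 39
patient=Carmen: age < 40 AND triage BETWEEN 3 AND 4 → 27
patient=Diego: ELSE → 26
patient=Eve: age < 66 → -36
patient=Farah: ELSE → 20
patient=Gus: age < 66 → -31
patient=Lena: ELSE → 29
patient=Mira: age < 66 → -42
patient=Noor: ELSE → 24
patient=Quinn: age < 66 → -24
patient=Sven: ELSE → 27
patient=Tara: ELSE → 40
patient=Wes: ELSE → 23
patient=Yara: ELSE → 26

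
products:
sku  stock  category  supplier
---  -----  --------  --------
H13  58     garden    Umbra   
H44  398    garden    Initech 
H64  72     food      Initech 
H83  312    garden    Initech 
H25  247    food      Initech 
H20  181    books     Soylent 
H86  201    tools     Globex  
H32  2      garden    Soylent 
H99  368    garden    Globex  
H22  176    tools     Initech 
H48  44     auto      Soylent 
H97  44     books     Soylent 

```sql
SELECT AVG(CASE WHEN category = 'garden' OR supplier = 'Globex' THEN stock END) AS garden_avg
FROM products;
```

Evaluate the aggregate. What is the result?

223.1666666667

sku=H13: ✓ → 58
sku=H44: ✓ → 398
sku=H64: ✗
sku=H83: ✓ → 312
sku=H25: ✗
sku=H20: ✗
sku=H86: ✓ → 201
sku=H32: ✓ → 2
sku=H99: ✓ → 368
sku=H22: ✗
sku=H48: ✗
sku=H97: ✗
garden_avg = (58 + 398 + 312 + 201 + 2 + 368) / 6 = 223.1666666667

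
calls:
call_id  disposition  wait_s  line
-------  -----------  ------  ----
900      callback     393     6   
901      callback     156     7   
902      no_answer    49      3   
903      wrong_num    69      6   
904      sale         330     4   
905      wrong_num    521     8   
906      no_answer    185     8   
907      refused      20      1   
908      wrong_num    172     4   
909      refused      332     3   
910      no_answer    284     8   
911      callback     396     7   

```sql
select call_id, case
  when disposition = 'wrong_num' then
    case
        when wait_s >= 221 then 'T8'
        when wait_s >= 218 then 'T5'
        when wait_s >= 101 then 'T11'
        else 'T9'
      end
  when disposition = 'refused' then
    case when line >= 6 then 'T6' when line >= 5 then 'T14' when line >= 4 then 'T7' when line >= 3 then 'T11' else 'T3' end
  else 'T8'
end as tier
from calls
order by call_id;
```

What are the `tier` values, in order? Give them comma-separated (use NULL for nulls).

T8, T8, T8, T9, T8, T8, T8, T3, T11, T11, T8, T8

call_id=900: disposition='callback' → outer ELSE → T8
call_id=901: disposition='callback' → outer ELSE → T8
call_id=902: disposition='no_answer' → outer ELSE → T8
call_id=903: disposition='wrong_num' → inner[ELSE] → T9
call_id=904: disposition='sale' → outer ELSE → T8
call_id=905: disposition='wrong_num' → inner[wait_s >= 221] → T8
call_id=906: disposition='no_answer' → outer ELSE → T8
call_id=907: disposition='refused' → inner[ELSE] → T3
call_id=908: disposition='wrong_num' → inner[wait_s >= 101] → T11
call_id=909: disposition='refused' → inner[line >= 3] → T11
call_id=910: disposition='no_answer' → outer ELSE → T8
call_id=911: disposition='callback' → outer ELSE → T8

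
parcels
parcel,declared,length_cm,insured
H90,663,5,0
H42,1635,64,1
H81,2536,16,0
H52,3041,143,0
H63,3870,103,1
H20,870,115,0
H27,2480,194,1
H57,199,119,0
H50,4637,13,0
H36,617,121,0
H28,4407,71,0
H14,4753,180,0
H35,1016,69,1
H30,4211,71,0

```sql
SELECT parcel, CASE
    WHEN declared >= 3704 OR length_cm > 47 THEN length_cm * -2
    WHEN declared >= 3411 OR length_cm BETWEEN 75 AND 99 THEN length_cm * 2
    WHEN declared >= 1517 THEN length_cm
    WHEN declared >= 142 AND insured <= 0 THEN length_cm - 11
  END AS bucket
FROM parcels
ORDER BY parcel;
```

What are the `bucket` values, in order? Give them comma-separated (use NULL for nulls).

-360, -230, -388, -142, -142, -138, -242, -128, -26, -286, -238, -206, 16, -6

parcel=H14: declared >= 3704 OR length_cm > 47 → -360
parcel=H20: declared >= 3704 OR length_cm > 47 → -230
parcel=H27: declared >= 3704 OR length_cm > 47 → -388
parcel=H28: declared >= 3704 OR length_cm > 47 → -142
parcel=H30: declared >= 3704 OR length_cm > 47 → -142
parcel=H35: declared >= 3704 OR length_cm > 47 → -138
parcel=H36: declared >= 3704 OR length_cm > 47 → -242
parcel=H42: declared >= 3704 OR length_cm > 47 → -128
parcel=H50: declared >= 3704 OR length_cm > 47 → -26
parcel=H52: declared >= 3704 OR length_cm > 47 → -286
parcel=H57: declared >= 3704 OR length_cm > 47 → -238
parcel=H63: declared >= 3704 OR length_cm > 47 → -206
parcel=H81: declared >= 1517 → 16
parcel=H90: declared >= 142 AND insured <= 0 → -6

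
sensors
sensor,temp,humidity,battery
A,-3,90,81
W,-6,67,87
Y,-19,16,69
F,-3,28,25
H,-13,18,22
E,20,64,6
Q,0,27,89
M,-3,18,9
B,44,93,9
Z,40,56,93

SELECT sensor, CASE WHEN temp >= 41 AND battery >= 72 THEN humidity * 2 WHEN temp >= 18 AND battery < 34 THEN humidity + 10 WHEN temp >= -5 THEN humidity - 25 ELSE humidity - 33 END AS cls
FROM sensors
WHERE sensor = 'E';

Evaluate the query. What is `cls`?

74

sensor = E: temp=20, humidity=64, battery=6.
temp >= 41 AND battery >= 72 → false
temp >= 18 AND battery < 34 → true → 74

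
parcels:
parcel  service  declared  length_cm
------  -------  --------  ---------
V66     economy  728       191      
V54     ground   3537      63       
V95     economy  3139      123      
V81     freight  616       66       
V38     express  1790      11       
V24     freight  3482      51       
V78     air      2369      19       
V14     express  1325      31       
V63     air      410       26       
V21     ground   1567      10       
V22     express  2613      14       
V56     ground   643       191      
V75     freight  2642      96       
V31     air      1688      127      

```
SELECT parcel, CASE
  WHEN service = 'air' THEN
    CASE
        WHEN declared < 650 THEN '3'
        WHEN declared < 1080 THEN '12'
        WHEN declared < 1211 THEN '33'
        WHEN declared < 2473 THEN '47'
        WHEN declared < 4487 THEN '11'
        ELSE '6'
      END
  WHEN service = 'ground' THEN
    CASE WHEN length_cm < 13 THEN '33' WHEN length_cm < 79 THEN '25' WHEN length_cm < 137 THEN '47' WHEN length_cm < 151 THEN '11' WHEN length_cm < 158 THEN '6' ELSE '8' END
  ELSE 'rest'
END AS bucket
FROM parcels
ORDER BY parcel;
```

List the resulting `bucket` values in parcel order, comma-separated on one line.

rest, 33, rest, rest, 47, rest, 25, 8, 3, rest, rest, 47, rest, rest

parcel=V14: service='express' → outer ELSE → rest
parcel=V21: service='ground' → inner[length_cm < 13] → 33
parcel=V22: service='express' → outer ELSE → rest
parcel=V24: service='freight' → outer ELSE → rest
parcel=V31: service='air' → inner[declared < 2473] → 47
parcel=V38: service='express' → outer ELSE → rest
parcel=V54: service='ground' → inner[length_cm < 79] → 25
parcel=V56: service='ground' → inner[ELSE] → 8
parcel=V63: service='air' → inner[declared < 650] → 3
parcel=V66: service='economy' → outer ELSE → rest
parcel=V75: service='freight' → outer ELSE → rest
parcel=V78: service='air' → inner[declared < 2473] → 47
parcel=V81: service='freight' → outer ELSE → rest
parcel=V95: service='economy' → outer ELSE → rest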